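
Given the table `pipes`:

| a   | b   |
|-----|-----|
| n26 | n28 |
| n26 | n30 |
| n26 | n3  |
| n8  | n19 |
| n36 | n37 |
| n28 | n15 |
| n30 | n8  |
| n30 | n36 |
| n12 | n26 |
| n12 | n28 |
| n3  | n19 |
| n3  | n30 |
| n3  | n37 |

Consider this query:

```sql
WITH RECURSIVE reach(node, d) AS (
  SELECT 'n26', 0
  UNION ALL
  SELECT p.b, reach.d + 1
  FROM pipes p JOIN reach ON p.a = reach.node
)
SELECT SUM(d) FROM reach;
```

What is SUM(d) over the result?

Base: (n26, d=0).
Iteration 1: edges from {n26} -> (n28, d=1), (n3, d=1), (n30, d=1).
Iteration 2: edges from {n28,n3,n30} -> (n15, d=2), (n19, d=2), (n30, d=2), (n36, d=2), (n37, d=2), (n8, d=2).
Iteration 3: edges from {n15,n19,n30,n36,n37,n8} -> (n19, d=3), (n36, d=3), (n37, d=3), (n8, d=3).
Iteration 4: edges from {n19,n36,n37,n8} -> (n19, d=4), (n37, d=4).
Iteration 5: no outgoing edges from {n19,n37}; recursion stops.
SUM(d) = 0 + 1 + 1 + 1 + 2 + 2 + 2 + 2 + 2 + 2 + 3 + 3 + 3 + 3 + 4 + 4 = 35.

35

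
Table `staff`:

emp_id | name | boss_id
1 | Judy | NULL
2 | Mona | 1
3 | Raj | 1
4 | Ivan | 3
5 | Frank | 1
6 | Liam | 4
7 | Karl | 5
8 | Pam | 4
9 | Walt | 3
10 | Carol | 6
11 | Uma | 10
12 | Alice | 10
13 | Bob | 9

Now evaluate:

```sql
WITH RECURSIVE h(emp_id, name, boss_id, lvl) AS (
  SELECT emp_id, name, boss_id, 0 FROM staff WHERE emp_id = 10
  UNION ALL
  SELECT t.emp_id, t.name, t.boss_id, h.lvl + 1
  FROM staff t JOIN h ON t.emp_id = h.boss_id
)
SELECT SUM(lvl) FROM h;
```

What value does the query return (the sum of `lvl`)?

10

Base: emp_id=10 (Carol), boss_id=6, lvl 0.
Iteration 1: join on emp_id=6 -> Liam (id 6, boss_id=4, lvl 1).
Iteration 2: join on emp_id=4 -> Ivan (id 4, boss_id=3, lvl 2).
Iteration 3: join on emp_id=3 -> Raj (id 3, boss_id=1, lvl 3).
Iteration 4: join on emp_id=1 -> Judy (id 1, boss_id=NULL, lvl 4).
Iteration 5: boss_id is NULL; no match; recursion stops.
SUM(lvl) = 0 + 1 + 2 + 3 + 4 = 10.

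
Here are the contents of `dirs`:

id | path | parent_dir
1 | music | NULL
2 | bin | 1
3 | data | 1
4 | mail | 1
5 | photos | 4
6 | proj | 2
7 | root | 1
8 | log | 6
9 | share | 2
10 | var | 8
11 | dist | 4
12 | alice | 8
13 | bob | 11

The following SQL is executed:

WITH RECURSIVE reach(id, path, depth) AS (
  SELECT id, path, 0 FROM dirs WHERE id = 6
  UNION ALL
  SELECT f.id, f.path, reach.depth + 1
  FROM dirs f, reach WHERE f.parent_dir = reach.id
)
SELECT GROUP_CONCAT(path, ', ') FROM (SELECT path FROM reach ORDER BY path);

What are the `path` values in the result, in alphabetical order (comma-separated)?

Base: id=6 (proj) at depth 0.
Iteration 1: rows with parent_dir in {6} -> log (id 8, depth 1).
Iteration 2: rows with parent_dir in {8} -> var (id 10, depth 2), alice (id 12, depth 2).
Iteration 3: no rows with parent_dir in {10,12}; recursion stops.

alice, log, proj, var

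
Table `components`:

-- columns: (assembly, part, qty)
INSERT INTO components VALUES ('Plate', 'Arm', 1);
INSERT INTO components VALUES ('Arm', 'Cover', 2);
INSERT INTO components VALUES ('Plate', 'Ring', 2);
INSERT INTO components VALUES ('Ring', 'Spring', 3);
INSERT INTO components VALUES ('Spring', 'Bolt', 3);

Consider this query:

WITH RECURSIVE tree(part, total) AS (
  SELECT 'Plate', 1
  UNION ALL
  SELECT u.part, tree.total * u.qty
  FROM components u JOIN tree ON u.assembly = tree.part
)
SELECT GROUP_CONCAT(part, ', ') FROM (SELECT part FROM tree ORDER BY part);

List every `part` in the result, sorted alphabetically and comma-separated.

Arm, Bolt, Cover, Plate, Ring, Spring

Base: (Plate, total=1).
Iteration 1: components of {Plate} -> Arm = 1*1 = 1, Ring = 1*2 = 2.
Iteration 2: components of {Arm,Ring} -> Cover = 1*2 = 2, Spring = 2*3 = 6.
Iteration 3: components of {Cover,Spring} -> Bolt = 6*3 = 18.
Iteration 4: no further components; recursion stops.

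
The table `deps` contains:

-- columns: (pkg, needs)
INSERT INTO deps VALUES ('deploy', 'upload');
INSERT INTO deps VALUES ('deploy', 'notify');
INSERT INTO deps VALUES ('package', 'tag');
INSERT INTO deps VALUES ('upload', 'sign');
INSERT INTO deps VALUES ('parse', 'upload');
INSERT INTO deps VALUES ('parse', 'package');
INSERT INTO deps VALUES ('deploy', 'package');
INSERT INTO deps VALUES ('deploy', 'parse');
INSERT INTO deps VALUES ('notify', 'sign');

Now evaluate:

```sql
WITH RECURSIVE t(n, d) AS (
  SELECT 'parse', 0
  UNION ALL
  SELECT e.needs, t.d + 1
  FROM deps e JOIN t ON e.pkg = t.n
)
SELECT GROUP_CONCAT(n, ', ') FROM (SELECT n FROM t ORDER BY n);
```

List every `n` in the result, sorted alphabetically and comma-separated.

Base: (parse, d=0).
Iteration 1: edges from {parse} -> (package, d=1), (upload, d=1).
Iteration 2: edges from {package,upload} -> (sign, d=2), (tag, d=2).
Iteration 3: no outgoing edges from {sign,tag}; recursion stops.

package, parse, sign, tag, upload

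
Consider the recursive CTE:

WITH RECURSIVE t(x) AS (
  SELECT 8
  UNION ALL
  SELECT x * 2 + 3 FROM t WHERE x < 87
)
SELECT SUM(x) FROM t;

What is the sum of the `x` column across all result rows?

326

Base: x=8.
Iteration 1: 8 < 87 holds -> x = 8 * 2 + 3 = 19.
Iteration 2: 19 < 87 holds -> x = 19 * 2 + 3 = 41.
Iteration 3: 41 < 87 holds -> x = 41 * 2 + 3 = 85.
Iteration 4: 85 < 87 holds -> x = 85 * 2 + 3 = 173.
Iteration 5: 173 < 87 fails; recursion stops.
SUM(x) = 8 + 19 + 41 + 85 + 173 = 326.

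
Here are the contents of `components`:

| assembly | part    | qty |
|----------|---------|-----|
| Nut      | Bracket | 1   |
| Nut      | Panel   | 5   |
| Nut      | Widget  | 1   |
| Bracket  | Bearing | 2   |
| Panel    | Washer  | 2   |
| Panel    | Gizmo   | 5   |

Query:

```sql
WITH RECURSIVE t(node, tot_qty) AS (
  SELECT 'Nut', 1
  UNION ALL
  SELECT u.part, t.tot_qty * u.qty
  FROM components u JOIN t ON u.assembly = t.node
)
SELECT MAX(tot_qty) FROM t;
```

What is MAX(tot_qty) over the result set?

25

Base: (Nut, tot_qty=1).
Iteration 1: components of {Nut} -> Bracket = 1*1 = 1, Panel = 1*5 = 5, Widget = 1*1 = 1.
Iteration 2: components of {Bracket,Panel,Widget} -> Bearing = 1*2 = 2, Gizmo = 5*5 = 25, Washer = 5*2 = 10.
Iteration 3: no further components; recursion stops.
tot_qty values: 1, 1, 5, 1, 2, 10, 25; the maximum is 25.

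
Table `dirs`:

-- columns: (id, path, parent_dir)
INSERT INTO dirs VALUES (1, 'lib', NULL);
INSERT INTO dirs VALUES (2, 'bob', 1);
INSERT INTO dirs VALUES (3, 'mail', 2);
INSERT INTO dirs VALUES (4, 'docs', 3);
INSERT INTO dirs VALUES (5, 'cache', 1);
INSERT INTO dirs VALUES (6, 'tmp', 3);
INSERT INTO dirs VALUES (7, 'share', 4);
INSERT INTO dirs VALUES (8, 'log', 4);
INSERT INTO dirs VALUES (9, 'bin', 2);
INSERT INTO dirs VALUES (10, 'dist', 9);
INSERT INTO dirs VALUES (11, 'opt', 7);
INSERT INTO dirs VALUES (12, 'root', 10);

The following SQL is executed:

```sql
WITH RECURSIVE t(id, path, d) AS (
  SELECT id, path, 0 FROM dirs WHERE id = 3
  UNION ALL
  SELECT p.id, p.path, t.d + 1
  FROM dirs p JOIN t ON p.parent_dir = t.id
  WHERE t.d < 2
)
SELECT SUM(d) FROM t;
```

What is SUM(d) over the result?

6

Base: id=3 (mail) at d 0.
Iteration 1: rows with parent_dir in {3} -> docs (id 4, d 1), tmp (id 6, d 1).
Iteration 2: rows with parent_dir in {4,6} -> share (id 7, d 2), log (id 8, d 2).
Iteration 3: d < 2 fails for all current rows; recursion stops.
SUM(d) = 0 + 1 + 1 + 2 + 2 = 6.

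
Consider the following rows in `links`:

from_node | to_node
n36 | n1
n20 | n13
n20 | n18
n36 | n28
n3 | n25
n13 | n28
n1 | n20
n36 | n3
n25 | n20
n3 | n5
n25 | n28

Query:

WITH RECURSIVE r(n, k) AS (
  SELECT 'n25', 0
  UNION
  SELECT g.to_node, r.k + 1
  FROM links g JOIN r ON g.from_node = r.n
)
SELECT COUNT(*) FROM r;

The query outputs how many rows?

Base: (n25, k=0).
Iteration 1: edges from {n25} -> (n20, k=1), (n28, k=1).
Iteration 2: edges from {n20,n28} -> (n13, k=2), (n18, k=2).
Iteration 3: edges from {n13,n18} -> (n28, k=3).
Iteration 4: no outgoing edges from {n28}; recursion stops.
Total rows emitted: 6.

6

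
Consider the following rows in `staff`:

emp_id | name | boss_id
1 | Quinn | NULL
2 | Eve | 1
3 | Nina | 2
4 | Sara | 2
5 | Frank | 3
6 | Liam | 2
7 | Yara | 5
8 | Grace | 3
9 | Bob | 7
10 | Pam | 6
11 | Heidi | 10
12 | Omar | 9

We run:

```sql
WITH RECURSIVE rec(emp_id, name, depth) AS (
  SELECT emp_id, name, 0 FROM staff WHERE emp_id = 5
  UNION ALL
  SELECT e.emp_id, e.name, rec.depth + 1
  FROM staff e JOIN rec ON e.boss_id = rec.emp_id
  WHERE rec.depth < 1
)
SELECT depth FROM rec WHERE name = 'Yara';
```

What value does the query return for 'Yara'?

1

Base: emp_id=5 (Frank) at depth 0.
Iteration 1: rows with boss_id in {5} -> Yara (id 7, depth 1).
Iteration 2: depth < 1 fails for all current rows; recursion stops.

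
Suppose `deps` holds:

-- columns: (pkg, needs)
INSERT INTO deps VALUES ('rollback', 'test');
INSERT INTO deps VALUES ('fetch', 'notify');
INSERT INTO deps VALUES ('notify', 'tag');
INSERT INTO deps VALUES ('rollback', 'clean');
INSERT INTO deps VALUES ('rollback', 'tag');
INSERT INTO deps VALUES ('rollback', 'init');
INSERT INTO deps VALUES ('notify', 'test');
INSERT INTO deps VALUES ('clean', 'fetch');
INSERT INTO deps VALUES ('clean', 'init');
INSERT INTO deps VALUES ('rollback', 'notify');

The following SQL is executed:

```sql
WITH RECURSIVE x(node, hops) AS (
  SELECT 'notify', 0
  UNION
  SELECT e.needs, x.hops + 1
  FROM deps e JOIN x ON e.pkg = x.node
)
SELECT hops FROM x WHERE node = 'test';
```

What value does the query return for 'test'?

1

Base: (notify, hops=0).
Iteration 1: edges from {notify} -> (tag, hops=1), (test, hops=1).
Iteration 2: no outgoing edges from {tag,test}; recursion stops.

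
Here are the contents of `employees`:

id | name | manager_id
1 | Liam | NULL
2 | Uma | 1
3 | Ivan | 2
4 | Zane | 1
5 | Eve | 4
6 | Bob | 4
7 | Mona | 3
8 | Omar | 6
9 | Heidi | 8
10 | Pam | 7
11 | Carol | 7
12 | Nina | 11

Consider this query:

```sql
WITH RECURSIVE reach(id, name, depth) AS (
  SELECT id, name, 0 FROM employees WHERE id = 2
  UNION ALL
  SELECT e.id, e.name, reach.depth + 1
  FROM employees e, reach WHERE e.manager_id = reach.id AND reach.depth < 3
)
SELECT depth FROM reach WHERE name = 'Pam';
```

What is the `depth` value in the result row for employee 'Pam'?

Base: id=2 (Uma) at depth 0.
Iteration 1: rows with manager_id in {2} -> Ivan (id 3, depth 1).
Iteration 2: rows with manager_id in {3} -> Mona (id 7, depth 2).
Iteration 3: rows with manager_id in {7} -> Pam (id 10, depth 3), Carol (id 11, depth 3).
Iteration 4: depth < 3 fails for all current rows; recursion stops.

3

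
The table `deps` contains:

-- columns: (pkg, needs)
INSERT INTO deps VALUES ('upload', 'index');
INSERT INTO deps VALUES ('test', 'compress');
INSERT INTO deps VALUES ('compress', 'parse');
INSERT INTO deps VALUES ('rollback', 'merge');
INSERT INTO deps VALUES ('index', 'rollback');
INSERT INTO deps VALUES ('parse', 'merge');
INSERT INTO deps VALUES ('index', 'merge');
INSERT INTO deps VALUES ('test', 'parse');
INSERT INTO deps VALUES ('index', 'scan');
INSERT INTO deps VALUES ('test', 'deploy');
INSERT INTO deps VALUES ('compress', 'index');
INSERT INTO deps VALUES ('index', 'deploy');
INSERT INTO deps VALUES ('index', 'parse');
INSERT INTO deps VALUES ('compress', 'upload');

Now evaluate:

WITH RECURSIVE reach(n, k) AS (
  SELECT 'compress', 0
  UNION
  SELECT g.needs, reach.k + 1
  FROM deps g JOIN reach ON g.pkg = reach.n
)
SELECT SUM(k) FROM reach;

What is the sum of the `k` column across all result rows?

Base: (compress, k=0).
Iteration 1: edges from {compress} -> (index, k=1), (parse, k=1), (upload, k=1).
Iteration 2: edges from {index,parse,upload} -> (deploy, k=2), (index, k=2), (merge, k=2), (parse, k=2), (rollback, k=2), (scan, k=2). [UNION drops 1 duplicate row(s)]
Iteration 3: edges from {deploy,index,merge,parse,rollback,scan} -> (deploy, k=3), (merge, k=3), (parse, k=3), (rollback, k=3), (scan, k=3). [UNION drops 2 duplicate row(s)]
Iteration 4: edges from {deploy,merge,parse,rollback,scan} -> (merge, k=4). [UNION drops 1 duplicate row(s)]
Iteration 5: no outgoing edges from {merge}; recursion stops.
SUM(k) = 0 + 1 + 1 + 1 + 2 + 2 + 2 + 2 + 2 + 2 + 3 + 3 + 3 + 3 + 3 + 4 = 34.

34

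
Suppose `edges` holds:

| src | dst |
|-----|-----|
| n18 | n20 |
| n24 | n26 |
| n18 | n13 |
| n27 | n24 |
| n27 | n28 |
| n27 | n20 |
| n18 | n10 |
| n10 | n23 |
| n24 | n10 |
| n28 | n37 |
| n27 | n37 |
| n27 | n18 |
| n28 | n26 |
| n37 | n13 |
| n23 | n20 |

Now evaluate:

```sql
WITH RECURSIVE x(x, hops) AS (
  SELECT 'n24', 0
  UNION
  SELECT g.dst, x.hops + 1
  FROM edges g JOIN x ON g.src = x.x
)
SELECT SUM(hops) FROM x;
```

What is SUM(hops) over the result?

7

Base: (n24, hops=0).
Iteration 1: edges from {n24} -> (n10, hops=1), (n26, hops=1).
Iteration 2: edges from {n10,n26} -> (n23, hops=2).
Iteration 3: edges from {n23} -> (n20, hops=3).
Iteration 4: no outgoing edges from {n20}; recursion stops.
SUM(hops) = 0 + 1 + 1 + 2 + 3 = 7.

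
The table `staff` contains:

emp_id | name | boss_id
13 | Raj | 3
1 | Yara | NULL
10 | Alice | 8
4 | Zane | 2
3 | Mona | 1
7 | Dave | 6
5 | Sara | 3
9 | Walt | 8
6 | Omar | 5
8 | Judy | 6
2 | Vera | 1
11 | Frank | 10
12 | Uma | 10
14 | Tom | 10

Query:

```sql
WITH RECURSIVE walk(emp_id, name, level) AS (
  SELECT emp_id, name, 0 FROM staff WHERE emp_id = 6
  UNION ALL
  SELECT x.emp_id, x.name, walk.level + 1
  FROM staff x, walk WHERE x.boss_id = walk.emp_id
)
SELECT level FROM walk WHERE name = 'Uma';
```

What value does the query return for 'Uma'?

Base: emp_id=6 (Omar) at level 0.
Iteration 1: rows with boss_id in {6} -> Dave (id 7, level 1), Judy (id 8, level 1).
Iteration 2: rows with boss_id in {7,8} -> Walt (id 9, level 2), Alice (id 10, level 2).
Iteration 3: rows with boss_id in {9,10} -> Frank (id 11, level 3), Uma (id 12, level 3), Tom (id 14, level 3).
Iteration 4: no rows with boss_id in {11,12,14}; recursion stops.

3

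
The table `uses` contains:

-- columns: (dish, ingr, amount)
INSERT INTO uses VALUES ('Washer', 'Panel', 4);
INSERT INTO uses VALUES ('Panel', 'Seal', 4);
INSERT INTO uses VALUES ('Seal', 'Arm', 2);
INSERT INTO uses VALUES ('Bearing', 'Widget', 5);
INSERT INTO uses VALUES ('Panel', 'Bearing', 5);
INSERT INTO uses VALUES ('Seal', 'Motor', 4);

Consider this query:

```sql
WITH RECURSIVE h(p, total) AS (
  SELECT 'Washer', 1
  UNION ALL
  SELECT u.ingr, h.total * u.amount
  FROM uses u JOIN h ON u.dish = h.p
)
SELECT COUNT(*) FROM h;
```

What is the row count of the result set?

7

Base: (Washer, total=1).
Iteration 1: components of {Washer} -> Panel = 1*4 = 4.
Iteration 2: components of {Panel} -> Bearing = 4*5 = 20, Seal = 4*4 = 16.
Iteration 3: components of {Bearing,Seal} -> Arm = 16*2 = 32, Motor = 16*4 = 64, Widget = 20*5 = 100.
Iteration 4: no further components; recursion stops.
Total rows emitted: 7.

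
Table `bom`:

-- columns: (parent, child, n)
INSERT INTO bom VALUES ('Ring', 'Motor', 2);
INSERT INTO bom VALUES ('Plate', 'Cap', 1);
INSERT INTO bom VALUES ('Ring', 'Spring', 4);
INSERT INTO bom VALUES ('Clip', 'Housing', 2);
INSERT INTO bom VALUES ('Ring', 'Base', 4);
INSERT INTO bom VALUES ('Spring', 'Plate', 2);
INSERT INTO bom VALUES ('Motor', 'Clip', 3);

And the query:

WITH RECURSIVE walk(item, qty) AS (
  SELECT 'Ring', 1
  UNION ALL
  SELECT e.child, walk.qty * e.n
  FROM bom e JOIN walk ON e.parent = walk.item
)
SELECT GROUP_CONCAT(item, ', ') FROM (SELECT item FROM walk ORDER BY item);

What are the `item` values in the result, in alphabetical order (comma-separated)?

Base, Cap, Clip, Housing, Motor, Plate, Ring, Spring

Base: (Ring, qty=1).
Iteration 1: components of {Ring} -> Base = 1*4 = 4, Motor = 1*2 = 2, Spring = 1*4 = 4.
Iteration 2: components of {Base,Motor,Spring} -> Clip = 2*3 = 6, Plate = 4*2 = 8.
Iteration 3: components of {Clip,Plate} -> Cap = 8*1 = 8, Housing = 6*2 = 12.
Iteration 4: no further components; recursion stops.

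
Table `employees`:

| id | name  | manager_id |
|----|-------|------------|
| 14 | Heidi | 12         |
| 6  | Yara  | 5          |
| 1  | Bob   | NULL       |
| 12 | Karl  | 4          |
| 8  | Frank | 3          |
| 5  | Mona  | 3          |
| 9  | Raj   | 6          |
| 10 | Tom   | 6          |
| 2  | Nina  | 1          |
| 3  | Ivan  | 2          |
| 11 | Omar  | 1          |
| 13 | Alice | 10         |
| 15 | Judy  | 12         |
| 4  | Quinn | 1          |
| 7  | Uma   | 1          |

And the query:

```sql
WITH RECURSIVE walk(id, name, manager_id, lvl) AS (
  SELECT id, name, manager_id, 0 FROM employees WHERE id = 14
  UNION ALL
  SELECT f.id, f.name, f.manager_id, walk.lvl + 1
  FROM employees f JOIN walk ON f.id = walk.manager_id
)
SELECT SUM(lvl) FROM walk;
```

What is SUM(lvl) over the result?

Base: id=14 (Heidi), manager_id=12, lvl 0.
Iteration 1: join on id=12 -> Karl (id 12, manager_id=4, lvl 1).
Iteration 2: join on id=4 -> Quinn (id 4, manager_id=1, lvl 2).
Iteration 3: join on id=1 -> Bob (id 1, manager_id=NULL, lvl 3).
Iteration 4: manager_id is NULL; no match; recursion stops.
SUM(lvl) = 0 + 1 + 2 + 3 = 6.

6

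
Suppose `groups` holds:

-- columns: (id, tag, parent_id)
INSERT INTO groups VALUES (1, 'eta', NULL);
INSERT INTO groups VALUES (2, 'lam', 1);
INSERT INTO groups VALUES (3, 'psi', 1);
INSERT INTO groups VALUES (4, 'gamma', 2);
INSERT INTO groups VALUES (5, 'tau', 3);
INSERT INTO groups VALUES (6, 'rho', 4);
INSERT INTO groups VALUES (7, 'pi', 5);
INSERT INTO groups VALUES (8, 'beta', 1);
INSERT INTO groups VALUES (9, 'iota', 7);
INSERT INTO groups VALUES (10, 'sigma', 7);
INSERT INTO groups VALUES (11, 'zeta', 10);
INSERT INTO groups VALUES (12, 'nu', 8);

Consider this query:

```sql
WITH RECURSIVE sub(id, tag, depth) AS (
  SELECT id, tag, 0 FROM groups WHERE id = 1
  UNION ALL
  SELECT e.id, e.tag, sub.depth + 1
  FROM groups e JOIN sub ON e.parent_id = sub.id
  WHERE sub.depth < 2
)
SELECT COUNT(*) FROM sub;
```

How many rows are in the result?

Base: id=1 (eta) at depth 0.
Iteration 1: rows with parent_id in {1} -> lam (id 2, depth 1), psi (id 3, depth 1), beta (id 8, depth 1).
Iteration 2: rows with parent_id in {2,3,8} -> gamma (id 4, depth 2), tau (id 5, depth 2), nu (id 12, depth 2).
Iteration 3: depth < 2 fails for all current rows; recursion stops.
Total rows emitted: 7.

7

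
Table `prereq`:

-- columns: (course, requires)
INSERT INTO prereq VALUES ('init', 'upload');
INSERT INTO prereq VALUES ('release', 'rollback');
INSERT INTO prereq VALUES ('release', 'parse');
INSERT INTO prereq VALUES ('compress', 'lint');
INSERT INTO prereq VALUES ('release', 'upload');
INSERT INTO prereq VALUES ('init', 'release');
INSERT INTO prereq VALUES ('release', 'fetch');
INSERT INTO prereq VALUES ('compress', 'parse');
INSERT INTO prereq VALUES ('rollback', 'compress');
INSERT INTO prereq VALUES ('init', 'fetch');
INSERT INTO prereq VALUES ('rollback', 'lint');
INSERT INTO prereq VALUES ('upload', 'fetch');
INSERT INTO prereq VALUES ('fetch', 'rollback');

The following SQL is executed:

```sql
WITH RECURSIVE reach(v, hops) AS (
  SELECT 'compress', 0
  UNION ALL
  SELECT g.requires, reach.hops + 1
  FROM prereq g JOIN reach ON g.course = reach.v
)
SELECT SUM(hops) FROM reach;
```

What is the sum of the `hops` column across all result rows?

2

Base: (compress, hops=0).
Iteration 1: edges from {compress} -> (lint, hops=1), (parse, hops=1).
Iteration 2: no outgoing edges from {lint,parse}; recursion stops.
SUM(hops) = 0 + 1 + 1 = 2.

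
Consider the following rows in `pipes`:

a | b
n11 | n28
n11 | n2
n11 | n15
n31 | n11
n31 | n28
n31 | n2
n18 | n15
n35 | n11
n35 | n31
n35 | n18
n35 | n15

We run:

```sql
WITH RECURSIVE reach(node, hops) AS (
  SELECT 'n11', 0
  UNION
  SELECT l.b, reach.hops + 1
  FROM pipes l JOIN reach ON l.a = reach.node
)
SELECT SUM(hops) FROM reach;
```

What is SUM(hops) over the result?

3

Base: (n11, hops=0).
Iteration 1: edges from {n11} -> (n15, hops=1), (n2, hops=1), (n28, hops=1).
Iteration 2: no outgoing edges from {n15,n2,n28}; recursion stops.
SUM(hops) = 0 + 1 + 1 + 1 = 3.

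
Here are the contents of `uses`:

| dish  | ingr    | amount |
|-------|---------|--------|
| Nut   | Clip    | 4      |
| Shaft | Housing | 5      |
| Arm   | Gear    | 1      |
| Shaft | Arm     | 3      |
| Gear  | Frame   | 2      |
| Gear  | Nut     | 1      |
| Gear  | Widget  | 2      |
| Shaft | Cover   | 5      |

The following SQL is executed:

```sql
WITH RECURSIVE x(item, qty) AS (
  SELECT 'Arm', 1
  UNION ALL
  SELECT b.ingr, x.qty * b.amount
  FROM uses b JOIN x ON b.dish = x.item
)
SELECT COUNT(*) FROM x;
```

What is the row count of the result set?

Base: (Arm, qty=1).
Iteration 1: components of {Arm} -> Gear = 1*1 = 1.
Iteration 2: components of {Gear} -> Frame = 1*2 = 2, Nut = 1*1 = 1, Widget = 1*2 = 2.
Iteration 3: components of {Frame,Nut,Widget} -> Clip = 1*4 = 4.
Iteration 4: no further components; recursion stops.
Total rows emitted: 6.

6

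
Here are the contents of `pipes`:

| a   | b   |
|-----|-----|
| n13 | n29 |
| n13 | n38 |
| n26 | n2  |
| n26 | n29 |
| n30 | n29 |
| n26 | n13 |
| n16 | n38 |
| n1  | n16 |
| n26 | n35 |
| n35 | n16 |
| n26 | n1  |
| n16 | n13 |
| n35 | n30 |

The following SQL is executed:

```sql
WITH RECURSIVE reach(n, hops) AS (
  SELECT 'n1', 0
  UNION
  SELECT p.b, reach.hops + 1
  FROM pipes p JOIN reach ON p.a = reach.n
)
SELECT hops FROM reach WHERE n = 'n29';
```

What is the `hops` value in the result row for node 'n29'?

3

Base: (n1, hops=0).
Iteration 1: edges from {n1} -> (n16, hops=1).
Iteration 2: edges from {n16} -> (n13, hops=2), (n38, hops=2).
Iteration 3: edges from {n13,n38} -> (n29, hops=3), (n38, hops=3).
Iteration 4: no outgoing edges from {n29,n38}; recursion stops.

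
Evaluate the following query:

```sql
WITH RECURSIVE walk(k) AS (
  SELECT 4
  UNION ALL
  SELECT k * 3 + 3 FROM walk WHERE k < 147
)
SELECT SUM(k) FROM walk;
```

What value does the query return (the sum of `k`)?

214

Base: k=4.
Iteration 1: 4 < 147 holds -> k = 4 * 3 + 3 = 15.
Iteration 2: 15 < 147 holds -> k = 15 * 3 + 3 = 48.
Iteration 3: 48 < 147 holds -> k = 48 * 3 + 3 = 147.
Iteration 4: 147 < 147 fails; recursion stops.
SUM(k) = 4 + 15 + 48 + 147 = 214.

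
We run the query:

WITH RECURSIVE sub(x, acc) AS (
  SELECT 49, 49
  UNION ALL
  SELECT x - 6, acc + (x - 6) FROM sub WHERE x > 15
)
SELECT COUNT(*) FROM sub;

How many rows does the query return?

Base: x=49, acc=49.
Iteration 1: 49 > 15 holds -> x = 49 - 6 = 43, acc = 49 + 43 = 92.
Iteration 2: 43 > 15 holds -> x = 43 - 6 = 37, acc = 92 + 37 = 129.
Iteration 3: 37 > 15 holds -> x = 37 - 6 = 31, acc = 129 + 31 = 160.
Iteration 4: 31 > 15 holds -> x = 31 - 6 = 25, acc = 160 + 25 = 185.
Iteration 5: 25 > 15 holds -> x = 25 - 6 = 19, acc = 185 + 19 = 204.
Iteration 6: 19 > 15 holds -> x = 19 - 6 = 13, acc = 204 + 13 = 217.
Iteration 7: 13 > 15 fails; recursion stops.
Total rows emitted: 7.

7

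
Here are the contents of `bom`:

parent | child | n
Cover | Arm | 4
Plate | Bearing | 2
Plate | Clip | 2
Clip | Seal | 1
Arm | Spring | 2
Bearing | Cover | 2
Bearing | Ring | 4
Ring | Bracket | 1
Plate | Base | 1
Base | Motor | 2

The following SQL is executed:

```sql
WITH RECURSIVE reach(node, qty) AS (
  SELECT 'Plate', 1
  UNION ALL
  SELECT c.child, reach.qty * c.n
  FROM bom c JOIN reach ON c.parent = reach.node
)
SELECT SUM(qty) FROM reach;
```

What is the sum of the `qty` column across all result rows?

Base: (Plate, qty=1).
Iteration 1: components of {Plate} -> Base = 1*1 = 1, Bearing = 1*2 = 2, Clip = 1*2 = 2.
Iteration 2: components of {Base,Bearing,Clip} -> Cover = 2*2 = 4, Motor = 1*2 = 2, Ring = 2*4 = 8, Seal = 2*1 = 2.
Iteration 3: components of {Cover,Motor,Ring,Seal} -> Arm = 4*4 = 16, Bracket = 8*1 = 8.
Iteration 4: components of {Arm,Bracket} -> Spring = 16*2 = 32.
Iteration 5: no further components; recursion stops.
SUM(qty) = 1 + 2 + 2 + 1 + 8 + 4 + 2 + 2 + 8 + 16 + 32 = 78.

78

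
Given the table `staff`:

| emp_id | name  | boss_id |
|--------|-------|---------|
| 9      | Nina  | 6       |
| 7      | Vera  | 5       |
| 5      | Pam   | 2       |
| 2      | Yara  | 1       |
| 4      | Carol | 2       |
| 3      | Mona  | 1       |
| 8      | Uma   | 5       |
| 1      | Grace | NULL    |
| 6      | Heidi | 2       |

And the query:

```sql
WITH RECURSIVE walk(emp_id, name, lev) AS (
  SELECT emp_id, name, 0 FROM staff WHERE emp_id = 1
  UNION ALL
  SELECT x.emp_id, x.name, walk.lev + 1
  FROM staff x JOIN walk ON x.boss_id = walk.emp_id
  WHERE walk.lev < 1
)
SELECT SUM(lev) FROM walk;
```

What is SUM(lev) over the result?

2

Base: emp_id=1 (Grace) at lev 0.
Iteration 1: rows with boss_id in {1} -> Yara (id 2, lev 1), Mona (id 3, lev 1).
Iteration 2: lev < 1 fails for all current rows; recursion stops.
SUM(lev) = 0 + 1 + 1 = 2.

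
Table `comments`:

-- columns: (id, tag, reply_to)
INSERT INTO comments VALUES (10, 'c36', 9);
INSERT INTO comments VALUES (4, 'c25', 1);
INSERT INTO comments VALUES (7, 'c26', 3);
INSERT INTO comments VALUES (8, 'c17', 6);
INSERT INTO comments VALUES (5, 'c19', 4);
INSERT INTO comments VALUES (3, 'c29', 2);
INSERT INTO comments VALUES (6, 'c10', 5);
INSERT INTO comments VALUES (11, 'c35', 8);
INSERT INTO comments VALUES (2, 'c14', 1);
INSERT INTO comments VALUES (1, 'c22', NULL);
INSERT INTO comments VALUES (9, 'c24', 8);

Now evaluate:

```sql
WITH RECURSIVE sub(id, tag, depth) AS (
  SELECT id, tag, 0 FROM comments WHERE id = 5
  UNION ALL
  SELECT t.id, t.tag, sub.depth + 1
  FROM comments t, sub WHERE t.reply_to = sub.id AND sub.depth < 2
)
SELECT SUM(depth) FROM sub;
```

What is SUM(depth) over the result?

Base: id=5 (c19) at depth 0.
Iteration 1: rows with reply_to in {5} -> c10 (id 6, depth 1).
Iteration 2: rows with reply_to in {6} -> c17 (id 8, depth 2).
Iteration 3: depth < 2 fails for all current rows; recursion stops.
SUM(depth) = 0 + 1 + 2 = 3.

3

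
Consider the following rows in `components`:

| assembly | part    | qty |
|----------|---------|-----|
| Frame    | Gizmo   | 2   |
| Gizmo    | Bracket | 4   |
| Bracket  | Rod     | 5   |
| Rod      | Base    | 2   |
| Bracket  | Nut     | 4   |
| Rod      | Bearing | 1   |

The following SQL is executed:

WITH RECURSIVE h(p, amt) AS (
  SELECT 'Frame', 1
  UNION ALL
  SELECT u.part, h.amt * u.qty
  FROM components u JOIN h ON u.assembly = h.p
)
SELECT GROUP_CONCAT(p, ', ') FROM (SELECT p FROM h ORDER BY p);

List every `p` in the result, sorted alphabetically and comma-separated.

Base: (Frame, amt=1).
Iteration 1: components of {Frame} -> Gizmo = 1*2 = 2.
Iteration 2: components of {Gizmo} -> Bracket = 2*4 = 8.
Iteration 3: components of {Bracket} -> Nut = 8*4 = 32, Rod = 8*5 = 40.
Iteration 4: components of {Nut,Rod} -> Base = 40*2 = 80, Bearing = 40*1 = 40.
Iteration 5: no further components; recursion stops.

Base, Bearing, Bracket, Frame, Gizmo, Nut, Rod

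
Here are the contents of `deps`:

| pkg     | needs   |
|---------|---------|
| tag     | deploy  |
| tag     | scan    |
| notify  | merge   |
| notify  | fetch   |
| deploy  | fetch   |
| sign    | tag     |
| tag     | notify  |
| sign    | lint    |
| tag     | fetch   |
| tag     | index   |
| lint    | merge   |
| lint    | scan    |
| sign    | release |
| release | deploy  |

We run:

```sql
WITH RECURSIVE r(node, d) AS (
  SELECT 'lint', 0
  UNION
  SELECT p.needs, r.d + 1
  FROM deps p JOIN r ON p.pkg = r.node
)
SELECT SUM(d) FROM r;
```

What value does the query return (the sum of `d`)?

2

Base: (lint, d=0).
Iteration 1: edges from {lint} -> (merge, d=1), (scan, d=1).
Iteration 2: no outgoing edges from {merge,scan}; recursion stops.
SUM(d) = 0 + 1 + 1 = 2.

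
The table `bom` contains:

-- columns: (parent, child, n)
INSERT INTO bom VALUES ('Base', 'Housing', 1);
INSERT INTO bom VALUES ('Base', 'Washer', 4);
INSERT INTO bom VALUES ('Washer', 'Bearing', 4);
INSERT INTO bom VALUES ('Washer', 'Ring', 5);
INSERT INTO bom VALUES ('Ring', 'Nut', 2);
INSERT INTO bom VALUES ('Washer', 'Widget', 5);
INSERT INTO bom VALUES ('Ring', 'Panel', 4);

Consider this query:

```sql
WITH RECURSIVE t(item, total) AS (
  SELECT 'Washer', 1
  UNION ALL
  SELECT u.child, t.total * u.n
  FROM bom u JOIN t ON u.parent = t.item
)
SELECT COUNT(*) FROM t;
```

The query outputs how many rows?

Base: (Washer, total=1).
Iteration 1: components of {Washer} -> Bearing = 1*4 = 4, Ring = 1*5 = 5, Widget = 1*5 = 5.
Iteration 2: components of {Bearing,Ring,Widget} -> Nut = 5*2 = 10, Panel = 5*4 = 20.
Iteration 3: no further components; recursion stops.
Total rows emitted: 6.

6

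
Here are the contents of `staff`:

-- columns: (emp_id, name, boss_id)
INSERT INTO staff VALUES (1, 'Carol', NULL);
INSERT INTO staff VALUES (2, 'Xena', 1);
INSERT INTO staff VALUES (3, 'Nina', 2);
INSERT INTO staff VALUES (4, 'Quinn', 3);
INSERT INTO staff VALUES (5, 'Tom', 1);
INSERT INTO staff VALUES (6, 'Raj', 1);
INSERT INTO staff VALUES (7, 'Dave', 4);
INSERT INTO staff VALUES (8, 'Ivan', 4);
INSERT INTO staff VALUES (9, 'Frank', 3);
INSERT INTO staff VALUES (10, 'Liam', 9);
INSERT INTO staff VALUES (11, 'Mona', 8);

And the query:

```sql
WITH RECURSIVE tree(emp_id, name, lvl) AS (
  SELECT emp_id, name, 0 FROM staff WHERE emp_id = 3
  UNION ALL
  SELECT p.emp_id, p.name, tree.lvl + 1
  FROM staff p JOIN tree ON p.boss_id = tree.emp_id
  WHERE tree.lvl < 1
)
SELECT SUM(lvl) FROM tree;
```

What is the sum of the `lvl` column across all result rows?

2

Base: emp_id=3 (Nina) at lvl 0.
Iteration 1: rows with boss_id in {3} -> Quinn (id 4, lvl 1), Frank (id 9, lvl 1).
Iteration 2: lvl < 1 fails for all current rows; recursion stops.
SUM(lvl) = 0 + 1 + 1 = 2.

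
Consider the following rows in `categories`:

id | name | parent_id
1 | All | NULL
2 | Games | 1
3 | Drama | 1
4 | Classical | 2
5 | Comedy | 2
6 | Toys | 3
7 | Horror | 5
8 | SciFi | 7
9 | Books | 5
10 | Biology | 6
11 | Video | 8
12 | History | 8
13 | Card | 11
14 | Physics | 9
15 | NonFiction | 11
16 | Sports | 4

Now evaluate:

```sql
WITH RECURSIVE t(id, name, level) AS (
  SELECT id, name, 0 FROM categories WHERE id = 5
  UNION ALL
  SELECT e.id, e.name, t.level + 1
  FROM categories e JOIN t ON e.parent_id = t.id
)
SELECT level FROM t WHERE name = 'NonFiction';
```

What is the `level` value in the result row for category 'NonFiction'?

4

Base: id=5 (Comedy) at level 0.
Iteration 1: rows with parent_id in {5} -> Horror (id 7, level 1), Books (id 9, level 1).
Iteration 2: rows with parent_id in {7,9} -> SciFi (id 8, level 2), Physics (id 14, level 2).
Iteration 3: rows with parent_id in {8,14} -> Video (id 11, level 3), History (id 12, level 3).
Iteration 4: rows with parent_id in {11,12} -> Card (id 13, level 4), NonFiction (id 15, level 4).
Iteration 5: no rows with parent_id in {13,15}; recursion stops.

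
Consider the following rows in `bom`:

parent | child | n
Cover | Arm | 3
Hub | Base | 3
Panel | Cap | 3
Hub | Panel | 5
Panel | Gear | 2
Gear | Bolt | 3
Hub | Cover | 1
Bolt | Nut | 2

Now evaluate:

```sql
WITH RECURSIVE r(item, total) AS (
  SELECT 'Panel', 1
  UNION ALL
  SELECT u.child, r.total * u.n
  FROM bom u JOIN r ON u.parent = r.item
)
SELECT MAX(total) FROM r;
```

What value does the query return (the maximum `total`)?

Base: (Panel, total=1).
Iteration 1: components of {Panel} -> Cap = 1*3 = 3, Gear = 1*2 = 2.
Iteration 2: components of {Cap,Gear} -> Bolt = 2*3 = 6.
Iteration 3: components of {Bolt} -> Nut = 6*2 = 12.
Iteration 4: no further components; recursion stops.
total values: 1, 2, 3, 6, 12; the maximum is 12.

12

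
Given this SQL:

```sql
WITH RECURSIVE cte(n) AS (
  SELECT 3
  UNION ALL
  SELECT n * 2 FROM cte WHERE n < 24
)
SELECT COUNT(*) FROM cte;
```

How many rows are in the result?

Base: n=3.
Iteration 1: 3 < 24 holds -> n = 3 * 2 = 6.
Iteration 2: 6 < 24 holds -> n = 6 * 2 = 12.
Iteration 3: 12 < 24 holds -> n = 12 * 2 = 24.
Iteration 4: 24 < 24 fails; recursion stops.
Total rows emitted: 4.

4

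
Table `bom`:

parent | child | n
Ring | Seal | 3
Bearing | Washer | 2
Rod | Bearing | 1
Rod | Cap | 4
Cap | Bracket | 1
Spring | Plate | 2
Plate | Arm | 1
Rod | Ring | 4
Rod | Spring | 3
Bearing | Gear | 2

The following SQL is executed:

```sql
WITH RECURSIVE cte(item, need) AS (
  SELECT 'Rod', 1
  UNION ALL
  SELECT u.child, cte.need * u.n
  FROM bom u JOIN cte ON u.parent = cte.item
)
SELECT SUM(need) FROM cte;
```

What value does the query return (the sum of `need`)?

45

Base: (Rod, need=1).
Iteration 1: components of {Rod} -> Bearing = 1*1 = 1, Cap = 1*4 = 4, Ring = 1*4 = 4, Spring = 1*3 = 3.
Iteration 2: components of {Bearing,Cap,Ring,Spring} -> Bracket = 4*1 = 4, Gear = 1*2 = 2, Plate = 3*2 = 6, Seal = 4*3 = 12, Washer = 1*2 = 2.
Iteration 3: components of {Bracket,Gear,Plate,Seal,Washer} -> Arm = 6*1 = 6.
Iteration 4: no further components; recursion stops.
SUM(need) = 1 + 4 + 3 + 4 + 1 + 12 + 6 + 4 + 2 + 2 + 6 = 45.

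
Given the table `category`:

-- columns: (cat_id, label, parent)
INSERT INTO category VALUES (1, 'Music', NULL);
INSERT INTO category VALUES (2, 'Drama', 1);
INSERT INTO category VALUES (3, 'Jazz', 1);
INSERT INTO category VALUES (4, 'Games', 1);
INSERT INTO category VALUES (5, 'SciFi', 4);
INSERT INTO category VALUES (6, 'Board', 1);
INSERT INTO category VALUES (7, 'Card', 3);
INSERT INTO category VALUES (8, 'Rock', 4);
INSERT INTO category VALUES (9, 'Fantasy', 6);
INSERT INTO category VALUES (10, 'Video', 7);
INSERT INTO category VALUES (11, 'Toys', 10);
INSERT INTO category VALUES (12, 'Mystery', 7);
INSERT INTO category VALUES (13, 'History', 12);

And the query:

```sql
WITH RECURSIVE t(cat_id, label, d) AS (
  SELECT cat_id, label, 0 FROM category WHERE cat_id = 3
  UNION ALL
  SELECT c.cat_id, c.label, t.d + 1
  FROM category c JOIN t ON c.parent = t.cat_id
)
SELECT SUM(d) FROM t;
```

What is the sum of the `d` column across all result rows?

Base: cat_id=3 (Jazz) at d 0.
Iteration 1: rows with parent in {3} -> Card (id 7, d 1).
Iteration 2: rows with parent in {7} -> Video (id 10, d 2), Mystery (id 12, d 2).
Iteration 3: rows with parent in {10,12} -> Toys (id 11, d 3), History (id 13, d 3).
Iteration 4: no rows with parent in {11,13}; recursion stops.
SUM(d) = 0 + 1 + 2 + 2 + 3 + 3 = 11.

11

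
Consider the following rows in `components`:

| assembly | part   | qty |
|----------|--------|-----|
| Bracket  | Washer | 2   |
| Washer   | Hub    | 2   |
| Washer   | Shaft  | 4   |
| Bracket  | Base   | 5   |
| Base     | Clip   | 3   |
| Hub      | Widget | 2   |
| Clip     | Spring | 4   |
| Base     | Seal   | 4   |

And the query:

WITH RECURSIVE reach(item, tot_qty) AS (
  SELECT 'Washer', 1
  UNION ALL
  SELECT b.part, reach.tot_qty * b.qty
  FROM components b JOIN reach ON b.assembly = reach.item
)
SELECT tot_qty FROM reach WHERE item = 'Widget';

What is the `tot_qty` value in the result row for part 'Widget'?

4

Base: (Washer, tot_qty=1).
Iteration 1: components of {Washer} -> Hub = 1*2 = 2, Shaft = 1*4 = 4.
Iteration 2: components of {Hub,Shaft} -> Widget = 2*2 = 4.
Iteration 3: no further components; recursion stops.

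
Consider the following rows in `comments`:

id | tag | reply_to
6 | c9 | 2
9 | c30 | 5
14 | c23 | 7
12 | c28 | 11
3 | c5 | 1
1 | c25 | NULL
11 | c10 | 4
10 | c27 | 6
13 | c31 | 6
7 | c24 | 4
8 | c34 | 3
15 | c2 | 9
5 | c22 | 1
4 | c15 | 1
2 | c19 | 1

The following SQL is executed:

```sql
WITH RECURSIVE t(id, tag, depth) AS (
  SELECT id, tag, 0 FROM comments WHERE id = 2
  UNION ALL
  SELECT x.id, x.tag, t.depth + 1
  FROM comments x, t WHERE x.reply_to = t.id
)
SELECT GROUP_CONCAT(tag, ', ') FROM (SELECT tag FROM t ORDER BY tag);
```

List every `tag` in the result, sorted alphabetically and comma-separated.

c19, c27, c31, c9

Base: id=2 (c19) at depth 0.
Iteration 1: rows with reply_to in {2} -> c9 (id 6, depth 1).
Iteration 2: rows with reply_to in {6} -> c27 (id 10, depth 2), c31 (id 13, depth 2).
Iteration 3: no rows with reply_to in {10,13}; recursion stops.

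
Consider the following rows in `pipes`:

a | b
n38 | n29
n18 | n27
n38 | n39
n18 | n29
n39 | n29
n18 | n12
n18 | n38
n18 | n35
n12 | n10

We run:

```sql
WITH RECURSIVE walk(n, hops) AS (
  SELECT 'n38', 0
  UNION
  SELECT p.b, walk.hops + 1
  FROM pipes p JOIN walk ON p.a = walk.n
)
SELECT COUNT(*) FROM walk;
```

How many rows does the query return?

4

Base: (n38, hops=0).
Iteration 1: edges from {n38} -> (n29, hops=1), (n39, hops=1).
Iteration 2: edges from {n29,n39} -> (n29, hops=2).
Iteration 3: no outgoing edges from {n29}; recursion stops.
Total rows emitted: 4.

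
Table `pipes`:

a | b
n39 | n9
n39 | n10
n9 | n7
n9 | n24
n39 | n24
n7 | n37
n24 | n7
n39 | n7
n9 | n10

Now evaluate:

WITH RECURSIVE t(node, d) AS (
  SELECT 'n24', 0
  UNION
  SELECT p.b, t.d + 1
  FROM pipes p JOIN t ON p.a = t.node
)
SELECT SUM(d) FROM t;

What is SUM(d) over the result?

Base: (n24, d=0).
Iteration 1: edges from {n24} -> (n7, d=1).
Iteration 2: edges from {n7} -> (n37, d=2).
Iteration 3: no outgoing edges from {n37}; recursion stops.
SUM(d) = 0 + 1 + 2 = 3.

3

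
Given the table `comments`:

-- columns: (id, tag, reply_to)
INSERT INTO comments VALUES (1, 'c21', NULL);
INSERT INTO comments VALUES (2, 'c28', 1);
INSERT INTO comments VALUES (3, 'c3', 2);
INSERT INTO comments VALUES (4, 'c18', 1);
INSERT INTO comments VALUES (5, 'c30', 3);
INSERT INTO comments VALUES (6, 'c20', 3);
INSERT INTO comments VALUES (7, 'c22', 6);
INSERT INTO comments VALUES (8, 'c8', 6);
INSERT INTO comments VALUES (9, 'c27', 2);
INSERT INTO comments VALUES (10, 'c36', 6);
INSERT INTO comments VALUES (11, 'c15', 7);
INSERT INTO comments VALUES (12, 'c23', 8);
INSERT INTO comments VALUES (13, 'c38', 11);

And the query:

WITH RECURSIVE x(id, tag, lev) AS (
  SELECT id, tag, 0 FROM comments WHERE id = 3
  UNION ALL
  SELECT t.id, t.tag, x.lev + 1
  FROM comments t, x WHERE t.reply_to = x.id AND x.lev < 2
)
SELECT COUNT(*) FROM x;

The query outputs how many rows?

Base: id=3 (c3) at lev 0.
Iteration 1: rows with reply_to in {3} -> c30 (id 5, lev 1), c20 (id 6, lev 1).
Iteration 2: rows with reply_to in {5,6} -> c22 (id 7, lev 2), c8 (id 8, lev 2), c36 (id 10, lev 2).
Iteration 3: lev < 2 fails for all current rows; recursion stops.
Total rows emitted: 6.

6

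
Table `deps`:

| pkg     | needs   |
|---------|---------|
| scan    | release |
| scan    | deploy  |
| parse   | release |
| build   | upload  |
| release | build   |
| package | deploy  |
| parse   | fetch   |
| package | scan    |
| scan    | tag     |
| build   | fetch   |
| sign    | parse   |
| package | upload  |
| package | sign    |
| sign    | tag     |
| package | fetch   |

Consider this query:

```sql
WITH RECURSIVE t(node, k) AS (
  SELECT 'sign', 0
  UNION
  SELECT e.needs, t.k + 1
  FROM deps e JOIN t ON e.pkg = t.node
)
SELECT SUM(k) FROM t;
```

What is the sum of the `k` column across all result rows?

17

Base: (sign, k=0).
Iteration 1: edges from {sign} -> (parse, k=1), (tag, k=1).
Iteration 2: edges from {parse,tag} -> (fetch, k=2), (release, k=2).
Iteration 3: edges from {fetch,release} -> (build, k=3).
Iteration 4: edges from {build} -> (fetch, k=4), (upload, k=4).
Iteration 5: no outgoing edges from {fetch,upload}; recursion stops.
SUM(k) = 0 + 1 + 1 + 2 + 2 + 3 + 4 + 4 = 17.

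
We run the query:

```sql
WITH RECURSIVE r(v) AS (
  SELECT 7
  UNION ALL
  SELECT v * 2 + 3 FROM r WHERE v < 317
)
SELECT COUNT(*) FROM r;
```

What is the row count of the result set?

Base: v=7.
Iteration 1: 7 < 317 holds -> v = 7 * 2 + 3 = 17.
Iteration 2: 17 < 317 holds -> v = 17 * 2 + 3 = 37.
Iteration 3: 37 < 317 holds -> v = 37 * 2 + 3 = 77.
Iteration 4: 77 < 317 holds -> v = 77 * 2 + 3 = 157.
Iteration 5: 157 < 317 holds -> v = 157 * 2 + 3 = 317.
Iteration 6: 317 < 317 fails; recursion stops.
Total rows emitted: 6.

6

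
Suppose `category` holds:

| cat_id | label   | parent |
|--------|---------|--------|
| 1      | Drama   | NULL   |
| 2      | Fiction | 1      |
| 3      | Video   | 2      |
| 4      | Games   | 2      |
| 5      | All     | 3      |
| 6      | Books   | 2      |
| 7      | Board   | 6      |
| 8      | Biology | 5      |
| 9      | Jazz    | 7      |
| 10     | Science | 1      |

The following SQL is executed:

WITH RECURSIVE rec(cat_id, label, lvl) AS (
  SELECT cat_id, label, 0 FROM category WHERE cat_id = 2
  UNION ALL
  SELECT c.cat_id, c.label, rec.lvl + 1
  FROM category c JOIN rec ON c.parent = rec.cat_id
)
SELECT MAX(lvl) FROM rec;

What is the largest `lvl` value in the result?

Base: cat_id=2 (Fiction) at lvl 0.
Iteration 1: rows with parent in {2} -> Video (id 3, lvl 1), Games (id 4, lvl 1), Books (id 6, lvl 1).
Iteration 2: rows with parent in {3,4,6} -> All (id 5, lvl 2), Board (id 7, lvl 2).
Iteration 3: rows with parent in {5,7} -> Biology (id 8, lvl 3), Jazz (id 9, lvl 3).
Iteration 4: no rows with parent in {8,9}; recursion stops.
lvl values: 0, 1, 1, 1, 2, 2, 3, 3; the maximum is 3.

3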